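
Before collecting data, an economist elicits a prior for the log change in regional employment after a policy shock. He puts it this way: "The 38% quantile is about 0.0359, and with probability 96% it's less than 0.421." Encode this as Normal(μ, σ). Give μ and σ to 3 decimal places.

μ = 0.093, σ = 0.187

The p-quantile of Normal(μ,σ) is μ + z_p·σ, with z_{0.38} = -0.3055 and z_{0.96} = 1.751.
Eliminate σ: μ = (z₂·x₁ − z₁·x₂)/(z₂ − z₁) = (1.751·0.0359 − (-0.3055)·0.421)/2.056 = 0.093.
Then σ = (x₂ − x₁)/(z₂ − z₁) = (0.421 − 0.0359)/2.056 = 0.187.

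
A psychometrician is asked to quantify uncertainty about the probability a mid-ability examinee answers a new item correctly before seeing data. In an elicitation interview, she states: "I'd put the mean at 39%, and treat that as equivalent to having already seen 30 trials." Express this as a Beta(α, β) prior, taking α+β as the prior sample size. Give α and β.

α = 11.7, β = 18.3

Under the effective-sample-size interpretation, Beta(α, β) has prior mean α/(α+β) and prior sample size α+β.
So α+β = 30 and α/(α+β) = 0.39, giving α = 0.39·30 = 11.7 and β = 30 − 11.7 = 18.3.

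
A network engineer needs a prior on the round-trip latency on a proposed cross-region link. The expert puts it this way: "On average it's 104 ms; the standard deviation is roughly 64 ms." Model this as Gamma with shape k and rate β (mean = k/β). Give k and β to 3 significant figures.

For Gamma(k, rate β): mean = k/β, variance = k/β², so CV = 1/√k.
CV = SD/mean = 64/104 = 0.6154, hence k = 1/CV² = 2.64.
Then β = k/mean = 2.64/104 = 0.0254.

k ≈ 2.64, β ≈ 0.0254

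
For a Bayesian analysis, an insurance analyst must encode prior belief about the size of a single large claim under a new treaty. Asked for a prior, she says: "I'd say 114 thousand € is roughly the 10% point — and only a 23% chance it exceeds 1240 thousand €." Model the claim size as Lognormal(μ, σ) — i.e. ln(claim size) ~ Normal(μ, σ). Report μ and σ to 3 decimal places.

If T ~ Lognormal(μ,σ) then ln T ~ Normal(μ,σ), so the p-quantile of ln T is μ + z_p·σ.
ln(114) = 4.736 and ln(1240) = 7.123; z_{0.1} = -1.282, z_{0.77} = 0.7388.
σ = (7.123 − 4.736)/(0.7388 − (-1.282)) = 1.181.
μ = 4.736 − (-1.282)·1.181 = 6.250.

μ ≈ 6.250, σ ≈ 1.181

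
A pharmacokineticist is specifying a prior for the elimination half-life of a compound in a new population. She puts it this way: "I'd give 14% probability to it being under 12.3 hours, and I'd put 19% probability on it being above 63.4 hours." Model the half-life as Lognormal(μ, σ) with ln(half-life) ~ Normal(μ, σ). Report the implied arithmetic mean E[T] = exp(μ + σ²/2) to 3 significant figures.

E[T] ≈ 43.2 hours

If T ~ Lognormal(μ,σ) then ln T ~ Normal(μ,σ), so the p-quantile of ln T is μ + z_p·σ.
ln(12.3) = 2.51 and ln(63.4) = 4.149; z_{0.14} = -1.08, z_{0.81} = 0.8779.
σ = (4.149 − 2.51)/(0.8779 − (-1.08)) = 0.837.
μ = 2.51 − (-1.08)·0.837 = 3.414.
E[T] = exp(μ + σ²/2) = exp(3.414 + 0.3506) = 43.2 hours.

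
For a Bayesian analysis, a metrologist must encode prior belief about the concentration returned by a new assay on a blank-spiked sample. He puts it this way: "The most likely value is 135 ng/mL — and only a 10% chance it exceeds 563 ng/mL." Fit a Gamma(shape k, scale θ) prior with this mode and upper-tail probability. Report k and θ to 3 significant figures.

k ≈ 1.9, θ ≈ 151

Gamma(k,θ) with k>1 has mode (k−1)θ, so θ = 135/(k−1).
Need P(X < 563) = 0.9 with θ tied to k this way. Start at k = 2, θ = 135: P(X<563) ≈ 0.920.
Too high — lower k to spread out. Iterating converges to k ≈ 1.9.
Then θ = 135/(1.9−1) ≈ 151.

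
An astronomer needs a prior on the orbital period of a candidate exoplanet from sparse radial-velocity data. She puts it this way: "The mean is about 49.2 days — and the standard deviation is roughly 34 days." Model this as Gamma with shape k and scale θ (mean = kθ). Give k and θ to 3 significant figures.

For Gamma(k, scale θ): mean = kθ, variance = kθ², so CV = 1/√k.
CV = SD/mean = 34/49.2 = 0.6911, hence k = 1/CV² = 2.09.
Then θ = mean/k = 49.2/2.09 = 23.5.

k ≈ 2.09, θ ≈ 23.5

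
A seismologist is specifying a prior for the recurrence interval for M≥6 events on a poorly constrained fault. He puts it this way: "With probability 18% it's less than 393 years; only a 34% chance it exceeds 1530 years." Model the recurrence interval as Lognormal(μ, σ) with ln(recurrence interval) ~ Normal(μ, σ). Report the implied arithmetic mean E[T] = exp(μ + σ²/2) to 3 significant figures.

E[T] ≈ 1690 years

If T ~ Lognormal(μ,σ) then ln T ~ Normal(μ,σ), so the p-quantile of ln T is μ + z_p·σ.
ln(393) = 5.974 and ln(1530) = 7.333; z_{0.18} = -0.9154, z_{0.66} = 0.4125.
σ = (7.333 − 5.974)/(0.4125 − (-0.9154)) = 1.024.
μ = 5.974 − (-0.9154)·1.024 = 6.911.
E[T] = exp(μ + σ²/2) = exp(6.911 + 0.5239) = 1690 years.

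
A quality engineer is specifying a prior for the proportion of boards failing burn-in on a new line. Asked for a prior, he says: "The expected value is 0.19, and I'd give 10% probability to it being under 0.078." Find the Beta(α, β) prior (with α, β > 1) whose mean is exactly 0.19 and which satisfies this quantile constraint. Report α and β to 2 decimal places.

With mean 0.19 fixed, write α = 0.19s, β = 0.81s where s = α+β.
Need P(θ < 0.078) = 0.1 under Beta(0.19s, 0.81s). Normal approximation: (q−m)/√(m(1−m)/s) ≈ z_{0.1} = -1.28, so s ≈ 0.19·0.81·(-1.28)²/(0.078−0.19)² = 20.1.
At s = 20.1: P(θ<0.078) ≈ 0.071. Adjusting to match 0.1 gives s ≈ 16.14.
So α = 0.19·16.14 ≈ 3.07, β = 0.81·16.14 ≈ 13.07.

α ≈ 3.07, β ≈ 13.07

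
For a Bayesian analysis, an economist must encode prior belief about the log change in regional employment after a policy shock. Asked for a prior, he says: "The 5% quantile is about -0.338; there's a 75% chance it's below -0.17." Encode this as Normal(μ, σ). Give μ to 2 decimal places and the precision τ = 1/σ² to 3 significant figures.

μ = -0.22, τ = 191

For Normal(μ,σ), the p-quantile is μ + z_p·σ. Here z_{0.05} = -1.645, z_{0.75} = 0.6745.
So -0.338 = μ − 1.645σ and -0.17 = μ + 0.6745σ.
Subtracting: σ = (-0.17 − -0.338)/(0.6745 − (-1.645)) = 0.07.
Then μ = -0.338 − (-1.645)·0.07 = -0.22.
Precision τ = 1/σ² = 1/0.07243² = 191.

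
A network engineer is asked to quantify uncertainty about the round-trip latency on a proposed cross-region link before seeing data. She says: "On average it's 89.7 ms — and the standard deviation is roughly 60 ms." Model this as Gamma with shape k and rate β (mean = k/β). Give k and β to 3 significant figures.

For Gamma(k, rate β): mean = k/β, variance = k/β², so CV = 1/√k.
CV = SD/mean = 60/89.7 = 0.6689, hence k = 1/CV² = 2.24.
Then β = k/mean = 2.24/89.7 = 0.0249.

k ≈ 2.24, β ≈ 0.0249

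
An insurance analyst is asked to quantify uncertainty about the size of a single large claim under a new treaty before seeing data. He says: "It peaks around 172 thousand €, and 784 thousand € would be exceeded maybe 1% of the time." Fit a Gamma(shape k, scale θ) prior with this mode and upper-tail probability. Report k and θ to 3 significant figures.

Gamma(k,θ) with k>1 has mode (k−1)θ, so θ = 172/(k−1).
Need P(X < 784) = 0.99 with θ tied to k this way. Start at k = 2, θ = 172: P(X<784) ≈ 0.942.
Too low — raise k to concentrate. Iterating converges to k ≈ 2.75.
Then θ = 172/(2.75−1) ≈ 98.2.

k ≈ 2.75, θ ≈ 98.2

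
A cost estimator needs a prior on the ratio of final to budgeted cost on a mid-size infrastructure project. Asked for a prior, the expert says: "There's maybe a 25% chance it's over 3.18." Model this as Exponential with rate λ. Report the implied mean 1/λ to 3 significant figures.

P(T > 3.18) = e^(−λ·3.18) = 0.25, so λ = −ln(0.25)/3.18 = 0.436.
Mean = 1/λ = 2.29.

mean ≈ 2.29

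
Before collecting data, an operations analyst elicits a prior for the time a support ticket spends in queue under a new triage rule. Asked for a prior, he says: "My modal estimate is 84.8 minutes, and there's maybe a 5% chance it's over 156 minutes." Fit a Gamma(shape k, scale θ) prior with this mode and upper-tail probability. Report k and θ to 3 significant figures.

Gamma(k,θ) with k>1 has mode (k−1)θ, so θ = 84.8/(k−1).
Need P(X < 156) = 0.95 with θ tied to k this way. Start at k = 2, θ = 84.8: P(X<156) ≈ 0.549.
Too low — raise k to concentrate. Iterating converges to k ≈ 8.49.
Then θ = 84.8/(8.49−1) ≈ 11.3.

k ≈ 8.49, θ ≈ 11.3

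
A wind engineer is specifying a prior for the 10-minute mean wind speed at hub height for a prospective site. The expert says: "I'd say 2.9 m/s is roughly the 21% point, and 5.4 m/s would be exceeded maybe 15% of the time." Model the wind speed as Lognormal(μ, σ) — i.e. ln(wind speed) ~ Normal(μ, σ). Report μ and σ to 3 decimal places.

μ ≈ 1.337, σ ≈ 0.337

If T ~ Lognormal(μ,σ) then ln T ~ Normal(μ,σ), so the p-quantile of ln T is μ + z_p·σ.
ln(2.9) = 1.065 and ln(5.4) = 1.686; z_{0.21} = -0.8064, z_{0.85} = 1.036.
σ = (1.686 − 1.065)/(1.036 − (-0.8064)) = 0.337.
μ = 1.065 − (-0.8064)·0.337 = 1.337.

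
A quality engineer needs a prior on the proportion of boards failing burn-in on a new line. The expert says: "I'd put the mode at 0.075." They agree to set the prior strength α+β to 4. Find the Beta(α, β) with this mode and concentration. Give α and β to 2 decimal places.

α = 1.15, β = 2.85

For α,β > 1 the Beta mode is (α−1)/(α+β−2). With α+β = 4, the mode is (α−1)/2.
Set (α−1)/2 = 0.075 → α = 1 + 0.075·2 = 1.15.
β = 4 − α = 2.85.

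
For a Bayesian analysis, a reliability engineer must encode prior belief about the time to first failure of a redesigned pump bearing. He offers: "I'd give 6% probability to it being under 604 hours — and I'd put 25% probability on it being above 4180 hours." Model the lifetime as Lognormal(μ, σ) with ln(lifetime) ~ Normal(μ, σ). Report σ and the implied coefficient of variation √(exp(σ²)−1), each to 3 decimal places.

σ ≈ 0.868, CV ≈ 1.060

If T ~ Lognormal(μ,σ) then ln T ~ Normal(μ,σ), so the p-quantile of ln T is μ + z_p·σ.
ln(604) = 6.404 and ln(4180) = 8.338; z_{0.06} = -1.555, z_{0.75} = 0.6745.
σ = (8.338 − 6.404)/(0.6745 − (-1.555)) = 0.868.
μ = 6.404 − (-1.555)·0.868 = 7.753.
CV = √(exp(σ²)−1) = √(exp(0.7530)−1) = 1.060.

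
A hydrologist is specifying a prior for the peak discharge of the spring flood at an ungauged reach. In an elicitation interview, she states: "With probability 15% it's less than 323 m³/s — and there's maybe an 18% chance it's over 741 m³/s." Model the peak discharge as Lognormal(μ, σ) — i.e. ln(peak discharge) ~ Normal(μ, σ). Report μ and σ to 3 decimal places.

If T ~ Lognormal(μ,σ) then ln T ~ Normal(μ,σ), so the p-quantile of ln T is μ + z_p·σ.
ln(323) = 5.778 and ln(741) = 6.608; z_{0.15} = -1.036, z_{0.82} = 0.9154.
σ = (6.608 − 5.778)/(0.9154 − (-1.036)) = 0.425.
μ = 5.778 − (-1.036)·0.425 = 6.219.

μ ≈ 6.219, σ ≈ 0.425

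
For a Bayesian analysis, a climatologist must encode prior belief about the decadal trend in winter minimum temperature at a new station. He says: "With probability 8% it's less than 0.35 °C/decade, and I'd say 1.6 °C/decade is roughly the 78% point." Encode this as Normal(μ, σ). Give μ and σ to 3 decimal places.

μ = 1.157, σ = 0.574

The p-quantile of Normal(μ,σ) is μ + z_p·σ, with z_{0.08} = -1.405 and z_{0.78} = 0.7722.
Eliminate σ: μ = (z₂·x₁ − z₁·x₂)/(z₂ − z₁) = (0.7722·0.35 − (-1.405)·1.6)/2.177 = 1.157.
Then σ = (x₂ − x₁)/(z₂ − z₁) = (1.6 − 0.35)/2.177 = 0.574.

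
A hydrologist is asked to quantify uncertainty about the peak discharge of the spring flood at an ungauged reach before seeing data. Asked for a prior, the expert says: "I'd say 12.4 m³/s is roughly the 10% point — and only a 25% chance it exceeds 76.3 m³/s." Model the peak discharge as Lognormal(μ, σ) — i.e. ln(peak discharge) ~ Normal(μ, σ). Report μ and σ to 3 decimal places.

μ ≈ 3.708, σ ≈ 0.929

If T ~ Lognormal(μ,σ) then ln T ~ Normal(μ,σ), so the p-quantile of ln T is μ + z_p·σ.
ln(12.4) = 2.518 and ln(76.3) = 4.335; z_{0.1} = -1.282, z_{0.75} = 0.6745.
σ = (4.335 − 2.518)/(0.6745 − (-1.282)) = 0.929.
μ = 2.518 − (-1.282)·0.929 = 3.708.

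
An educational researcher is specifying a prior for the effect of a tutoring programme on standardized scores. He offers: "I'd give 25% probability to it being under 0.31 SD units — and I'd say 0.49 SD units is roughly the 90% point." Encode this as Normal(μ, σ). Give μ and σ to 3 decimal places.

For Normal(μ,σ), the p-quantile is μ + z_p·σ. Here z_{0.25} = -0.6745, z_{0.9} = 1.282.
So 0.31 = μ − 0.6745σ and 0.49 = μ + 1.282σ.
Subtracting: σ = (0.49 − 0.31)/(1.282 − (-0.6745)) = 0.092.
Then μ = 0.31 − (-0.6745)·0.092 = 0.372.

μ = 0.372, σ = 0.092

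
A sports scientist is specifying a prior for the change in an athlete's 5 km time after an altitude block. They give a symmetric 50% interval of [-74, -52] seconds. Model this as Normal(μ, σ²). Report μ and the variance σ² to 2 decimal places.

μ = -63.00, σ² = 265.97

A symmetric 50% interval runs μ ± z·σ with z = 0.6745.
Half-width = 11, so σ = 11/0.6745 = 16.309 and σ² = 265.97.
μ is the interval midpoint, -63.00.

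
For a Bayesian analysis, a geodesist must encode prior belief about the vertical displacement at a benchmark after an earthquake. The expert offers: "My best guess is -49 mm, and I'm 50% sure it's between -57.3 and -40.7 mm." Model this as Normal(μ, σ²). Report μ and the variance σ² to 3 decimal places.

A symmetric 50% interval runs μ ± z·σ with z = 0.6745.
Half-width = 8.3, so σ = 8.3/0.6745 = 12.3056 and σ² = 151.428.
μ is the stated best guess, -49.000.

μ = -49.000, σ² = 151.428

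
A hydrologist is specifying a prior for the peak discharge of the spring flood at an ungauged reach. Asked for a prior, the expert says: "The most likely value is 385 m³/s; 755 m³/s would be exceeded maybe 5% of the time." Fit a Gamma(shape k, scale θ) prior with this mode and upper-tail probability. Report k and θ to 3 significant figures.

Gamma(k,θ) with k>1 has mode (k−1)θ, so θ = 385/(k−1).
Need P(X < 755) = 0.95 with θ tied to k this way. Start at k = 2, θ = 385: P(X<755) ≈ 0.583.
Too low — raise k to concentrate. Iterating converges to k ≈ 7.12.
Then θ = 385/(7.12−1) ≈ 62.9.

k ≈ 7.12, θ ≈ 62.9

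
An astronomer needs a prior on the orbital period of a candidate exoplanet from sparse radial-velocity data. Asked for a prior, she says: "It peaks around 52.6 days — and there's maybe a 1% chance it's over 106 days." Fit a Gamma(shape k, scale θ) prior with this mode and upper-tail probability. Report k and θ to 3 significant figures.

Gamma(k,θ) with k>1 has mode (k−1)θ, so θ = 52.6/(k−1).
Need P(X < 106) = 0.99 with θ tied to k this way. Start at k = 2, θ = 52.6: P(X<106) ≈ 0.598.
Too low — raise k to concentrate. Iterating converges to k ≈ 11.
Then θ = 52.6/(11−1) ≈ 5.27.

k ≈ 11, θ ≈ 5.27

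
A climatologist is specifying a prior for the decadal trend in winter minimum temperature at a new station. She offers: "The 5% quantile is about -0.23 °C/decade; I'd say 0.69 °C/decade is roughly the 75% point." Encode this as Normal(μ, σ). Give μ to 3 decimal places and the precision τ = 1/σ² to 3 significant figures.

μ = 0.422, τ = 6.36

For Normal(μ,σ), the p-quantile is μ + z_p·σ. Here z_{0.05} = -1.645, z_{0.75} = 0.6745.
So -0.23 = μ − 1.645σ and 0.69 = μ + 0.6745σ.
Subtracting: σ = (0.69 − -0.23)/(0.6745 − (-1.645)) = 0.397.
Then μ = -0.23 − (-1.645)·0.397 = 0.422.
Precision τ = 1/σ² = 1/0.3967² = 6.36.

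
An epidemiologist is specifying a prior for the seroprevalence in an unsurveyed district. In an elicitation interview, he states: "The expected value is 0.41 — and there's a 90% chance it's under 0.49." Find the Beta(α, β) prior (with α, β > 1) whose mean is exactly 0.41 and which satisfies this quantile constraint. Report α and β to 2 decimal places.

α ≈ 25.71, β ≈ 36.99

With mean 0.41 fixed, write α = 0.41s, β = 0.59s where s = α+β.
Need P(θ < 0.49) = 0.9 under Beta(0.41s, 0.59s). Normal approximation: (q−m)/√(m(1−m)/s) ≈ z_{0.9} = 1.28, so s ≈ 0.41·0.59·(1.28)²/(0.49−0.41)² = 62.1.
At s = 62.1: P(θ<0.49) ≈ 0.899. Adjusting to match 0.9 gives s ≈ 62.70.
So α = 0.41·62.70 ≈ 25.71, β = 0.59·62.70 ≈ 36.99.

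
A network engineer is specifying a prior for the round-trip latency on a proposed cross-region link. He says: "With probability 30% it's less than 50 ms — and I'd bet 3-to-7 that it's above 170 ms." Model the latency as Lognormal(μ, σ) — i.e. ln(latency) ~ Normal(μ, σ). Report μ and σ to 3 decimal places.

μ ≈ 4.524, σ ≈ 1.167

If T ~ Lognormal(μ,σ) then ln T ~ Normal(μ,σ), so the p-quantile of ln T is μ + z_p·σ.
ln(50) = 3.912 and ln(170) = 5.136; z_{0.3} = -0.5244, z_{0.7} = 0.5244.
σ = (5.136 − 3.912)/(0.5244 − (-0.5244)) = 1.167.
μ = 3.912 − (-0.5244)·1.167 = 4.524.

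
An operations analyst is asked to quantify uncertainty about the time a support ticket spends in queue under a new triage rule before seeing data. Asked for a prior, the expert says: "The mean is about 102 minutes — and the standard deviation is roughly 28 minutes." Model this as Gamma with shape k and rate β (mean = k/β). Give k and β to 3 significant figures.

k ≈ 13.3, β ≈ 0.13

For Gamma(k, rate β): mean = k/β, variance = k/β², so CV = 1/√k.
CV = SD/mean = 28/102 = 0.2745, hence k = 1/CV² = 13.3.
Then β = k/mean = 13.3/102 = 0.13.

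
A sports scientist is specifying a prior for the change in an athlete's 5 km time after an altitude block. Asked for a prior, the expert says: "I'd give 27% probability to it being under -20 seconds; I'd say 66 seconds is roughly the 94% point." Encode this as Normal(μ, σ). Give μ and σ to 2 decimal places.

μ = 4.31, σ = 39.68

For Normal(μ,σ), the p-quantile is μ + z_p·σ. Here z_{0.27} = -0.6128, z_{0.94} = 1.555.
So -20 = μ − 0.6128σ and 66 = μ + 1.555σ.
Subtracting: σ = (66 − -20)/(1.555 − (-0.6128)) = 39.68.
Then μ = -20 − (-0.6128)·39.68 = 4.31.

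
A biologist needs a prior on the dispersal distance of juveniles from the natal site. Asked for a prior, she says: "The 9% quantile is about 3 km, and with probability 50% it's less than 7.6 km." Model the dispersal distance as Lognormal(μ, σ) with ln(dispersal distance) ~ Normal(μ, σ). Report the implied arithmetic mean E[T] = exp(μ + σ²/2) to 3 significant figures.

E[T] ≈ 9.66 km

If T ~ Lognormal(μ,σ) then ln T ~ Normal(μ,σ), so the p-quantile of ln T is μ + z_p·σ.
ln(3) = 1.099 and ln(7.6) = 2.028; z_{0.09} = -1.341, z_{0.5} = 0.
σ = (2.028 − 1.099)/(0 − (-1.341)) = 0.693.
μ = 1.099 − (-1.341)·0.693 = 2.028.
E[T] = exp(μ + σ²/2) = exp(2.028 + 0.2403) = 9.66 km.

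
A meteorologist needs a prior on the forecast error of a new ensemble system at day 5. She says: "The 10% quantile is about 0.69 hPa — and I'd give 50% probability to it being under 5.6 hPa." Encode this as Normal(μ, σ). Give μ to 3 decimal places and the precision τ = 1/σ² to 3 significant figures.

The p-quantile of Normal(μ,σ) is μ + z_p·σ, with z_{0.1} = -1.282 and z_{0.5} = 0.
Eliminate σ: μ = (z₂·x₁ − z₁·x₂)/(z₂ − z₁) = (0·0.69 − (-1.282)·5.6)/1.282 = 5.600.
Then σ = (x₂ − x₁)/(z₂ − z₁) = (5.6 − 0.69)/1.282 = 3.831.
Precision τ = 1/σ² = 1/3.831² = 0.0681.

μ = 5.600, τ = 0.0681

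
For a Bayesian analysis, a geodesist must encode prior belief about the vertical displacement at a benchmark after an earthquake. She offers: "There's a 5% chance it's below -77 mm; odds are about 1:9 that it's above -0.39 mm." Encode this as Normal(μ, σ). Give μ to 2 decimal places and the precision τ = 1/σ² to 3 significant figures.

For Normal(μ,σ), the p-quantile is μ + z_p·σ. Here z_{0.05} = -1.645, z_{0.9} = 1.282.
So -77 = μ − 1.645σ and -0.39 = μ + 1.282σ.
Subtracting: σ = (-0.39 − -77)/(1.282 − (-1.645)) = 26.18.
Then μ = -77 − (-1.645)·26.18 = -33.94.
Precision τ = 1/σ² = 1/26.18² = 0.00146.

μ = -33.94, τ = 0.00146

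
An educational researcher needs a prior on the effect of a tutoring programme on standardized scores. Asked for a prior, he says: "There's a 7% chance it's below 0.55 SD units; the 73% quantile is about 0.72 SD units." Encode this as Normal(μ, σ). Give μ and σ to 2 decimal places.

μ = 0.67, σ = 0.08

For Normal(μ,σ), the p-quantile is μ + z_p·σ. Here z_{0.07} = -1.476, z_{0.73} = 0.6128.
So 0.55 = μ − 1.476σ and 0.72 = μ + 0.6128σ.
Subtracting: σ = (0.72 − 0.55)/(0.6128 − (-1.476)) = 0.08.
Then μ = 0.55 − (-1.476)·0.08 = 0.67.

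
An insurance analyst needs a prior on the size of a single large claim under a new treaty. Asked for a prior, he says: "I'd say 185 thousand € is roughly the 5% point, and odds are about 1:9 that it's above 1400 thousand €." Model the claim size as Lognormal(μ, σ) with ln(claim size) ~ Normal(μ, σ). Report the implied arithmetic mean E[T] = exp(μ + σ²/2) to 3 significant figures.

If T ~ Lognormal(μ,σ) then ln T ~ Normal(μ,σ), so the p-quantile of ln T is μ + z_p·σ.
ln(185) = 5.22 and ln(1400) = 7.244; z_{0.05} = -1.645, z_{0.9} = 1.282.
σ = (7.244 − 5.22)/(1.282 − (-1.645)) = 0.692.
μ = 5.22 − (-1.645)·0.692 = 6.358.
E[T] = exp(μ + σ²/2) = exp(6.358 + 0.2391) = 733 thousand €.

E[T] ≈ 733 thousand €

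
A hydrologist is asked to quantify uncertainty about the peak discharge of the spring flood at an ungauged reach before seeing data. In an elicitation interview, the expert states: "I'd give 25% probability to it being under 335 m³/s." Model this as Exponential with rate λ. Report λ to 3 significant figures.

P(T < 335.0) = 1 − e^(−λ·335.0) = 0.25, so λ = −ln(1−0.25)/335.0 = −ln(0.75)/335.0 = 0.000859.

λ ≈ 0.000859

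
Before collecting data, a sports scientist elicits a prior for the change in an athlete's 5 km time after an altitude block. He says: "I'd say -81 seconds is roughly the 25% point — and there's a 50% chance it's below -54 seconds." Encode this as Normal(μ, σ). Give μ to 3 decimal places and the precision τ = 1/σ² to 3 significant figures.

For Normal(μ,σ), the p-quantile is μ + z_p·σ. Here z_{0.25} = -0.6745, z_{0.5} = 0.
So -81 = μ − 0.6745σ and -54 = μ + 0σ.
Subtracting: σ = (-54 − -81)/(0 − (-0.6745)) = 40.030.
Then μ = -81 − (-0.6745)·40.030 = -54.000.
Precision τ = 1/σ² = 1/40.03² = 0.000624.

μ = -54.000, τ = 0.000624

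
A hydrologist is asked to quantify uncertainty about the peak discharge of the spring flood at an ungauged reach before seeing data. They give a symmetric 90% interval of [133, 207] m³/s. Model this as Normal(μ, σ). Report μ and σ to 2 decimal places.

A symmetric 90% interval runs μ ± z·σ with z = 1.645.
Half-width = 37, so σ = 37/1.645 = 22.49.
μ is the interval midpoint, 170.00.

μ = 170.00, σ = 22.49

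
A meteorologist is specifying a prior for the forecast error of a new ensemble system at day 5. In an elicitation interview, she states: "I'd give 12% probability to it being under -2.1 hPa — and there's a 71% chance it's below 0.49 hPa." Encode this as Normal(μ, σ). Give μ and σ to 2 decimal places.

For Normal(μ,σ), the p-quantile is μ + z_p·σ. Here z_{0.12} = -1.175, z_{0.71} = 0.5534.
So -2.1 = μ − 1.175σ and 0.49 = μ + 0.5534σ.
Subtracting: σ = (0.49 − -2.1)/(0.5534 − (-1.175)) = 1.50.
Then μ = -2.1 − (-1.175)·1.50 = -0.34.

μ = -0.34, σ = 1.50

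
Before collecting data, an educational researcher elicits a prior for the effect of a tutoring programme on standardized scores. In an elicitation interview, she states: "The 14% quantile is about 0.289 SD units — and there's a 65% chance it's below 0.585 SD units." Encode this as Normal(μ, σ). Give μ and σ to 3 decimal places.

μ = 0.507, σ = 0.202

The p-quantile of Normal(μ,σ) is μ + z_p·σ, with z_{0.14} = -1.08 and z_{0.65} = 0.3853.
Eliminate σ: μ = (z₂·x₁ − z₁·x₂)/(z₂ − z₁) = (0.3853·0.289 − (-1.08)·0.585)/1.466 = 0.507.
Then σ = (x₂ − x₁)/(z₂ − z₁) = (0.585 − 0.289)/1.466 = 0.202.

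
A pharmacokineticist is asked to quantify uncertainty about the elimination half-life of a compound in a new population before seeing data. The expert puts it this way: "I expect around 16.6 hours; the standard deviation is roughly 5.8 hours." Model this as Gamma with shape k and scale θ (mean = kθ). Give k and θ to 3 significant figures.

For Gamma(k, scale θ): mean = kθ, variance = kθ², so CV = 1/√k.
CV = SD/mean = 5.8/16.6 = 0.3494, hence k = 1/CV² = 8.19.
Then θ = mean/k = 16.6/8.19 = 2.03.

k ≈ 8.19, θ ≈ 2.03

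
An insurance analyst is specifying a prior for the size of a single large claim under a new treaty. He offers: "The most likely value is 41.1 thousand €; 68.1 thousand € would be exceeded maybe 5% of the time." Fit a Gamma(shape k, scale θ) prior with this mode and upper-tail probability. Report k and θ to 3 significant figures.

Gamma(k,θ) with k>1 has mode (k−1)θ, so θ = 41.1/(k−1).
Need P(X < 68.1) = 0.95 with θ tied to k this way. Start at k = 2, θ = 41.1: P(X<68.1) ≈ 0.493.
Too low — raise k to concentrate. Iterating converges to k ≈ 12.
Then θ = 41.1/(12−1) ≈ 3.75.

k ≈ 12, θ ≈ 3.75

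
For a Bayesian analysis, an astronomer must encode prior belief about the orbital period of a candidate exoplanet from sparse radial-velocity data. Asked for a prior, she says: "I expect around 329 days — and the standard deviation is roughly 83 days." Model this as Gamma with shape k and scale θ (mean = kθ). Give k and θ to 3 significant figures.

For Gamma(k, scale θ): mean = kθ, variance = kθ², so CV = 1/√k.
CV = SD/mean = 83/329 = 0.2523, hence k = 1/CV² = 15.7.
Then θ = mean/k = 329/15.7 = 20.9.

k ≈ 15.7, θ ≈ 20.9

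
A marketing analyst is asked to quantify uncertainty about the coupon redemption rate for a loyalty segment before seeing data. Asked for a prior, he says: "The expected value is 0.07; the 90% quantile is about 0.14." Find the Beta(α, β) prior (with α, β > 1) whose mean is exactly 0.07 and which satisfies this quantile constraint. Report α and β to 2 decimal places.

α ≈ 1.66, β ≈ 22.06

With mean 0.07 fixed, write α = 0.07s, β = 0.93s where s = α+β.
Need P(θ < 0.14) = 0.9 under Beta(0.07s, 0.93s). Normal approximation: (q−m)/√(m(1−m)/s) ≈ z_{0.9} = 1.28, so s ≈ 0.07·0.93·(1.28)²/(0.14−0.07)² = 21.8.
At s = 21.8: P(θ<0.14) ≈ 0.894. Adjusting to match 0.9 gives s ≈ 23.72.
So α = 0.07·23.72 ≈ 1.66, β = 0.93·23.72 ≈ 22.06.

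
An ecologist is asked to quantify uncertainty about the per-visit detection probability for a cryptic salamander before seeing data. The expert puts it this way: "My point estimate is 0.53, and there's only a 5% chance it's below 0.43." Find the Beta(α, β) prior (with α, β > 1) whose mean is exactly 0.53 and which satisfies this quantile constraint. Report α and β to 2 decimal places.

α ≈ 35.63, β ≈ 31.59

With mean 0.53 fixed, write α = 0.53s, β = 0.47s where s = α+β.
Need P(θ < 0.43) = 0.05 under Beta(0.53s, 0.47s). Normal approximation: (q−m)/√(m(1−m)/s) ≈ z_{0.05} = -1.64, so s ≈ 0.53·0.47·(-1.64)²/(0.43−0.53)² = 67.4.
At s = 67.4: P(θ<0.43) ≈ 0.050. Adjusting to match 0.05 gives s ≈ 67.22.
So α = 0.53·67.22 ≈ 35.63, β = 0.47·67.22 ≈ 31.59.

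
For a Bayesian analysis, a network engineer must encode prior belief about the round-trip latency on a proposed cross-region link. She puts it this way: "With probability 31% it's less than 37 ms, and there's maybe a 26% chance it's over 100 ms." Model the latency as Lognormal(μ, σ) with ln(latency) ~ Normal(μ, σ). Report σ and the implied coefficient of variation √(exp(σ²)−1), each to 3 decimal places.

σ ≈ 0.873, CV ≈ 1.069

If T ~ Lognormal(μ,σ) then ln T ~ Normal(μ,σ), so the p-quantile of ln T is μ + z_p·σ.
ln(37) = 3.611 and ln(100) = 4.605; z_{0.31} = -0.4959, z_{0.74} = 0.6433.
σ = (4.605 − 3.611)/(0.6433 − (-0.4959)) = 0.873.
μ = 3.611 − (-0.4959)·0.873 = 4.044.
CV = √(exp(σ²)−1) = √(exp(0.7617)−1) = 1.069.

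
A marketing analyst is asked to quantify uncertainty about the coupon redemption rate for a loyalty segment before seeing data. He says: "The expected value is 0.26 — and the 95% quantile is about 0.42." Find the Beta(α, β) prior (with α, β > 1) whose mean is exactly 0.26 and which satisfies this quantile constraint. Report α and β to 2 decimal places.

α ≈ 5.89, β ≈ 16.77

With mean 0.26 fixed, write α = 0.26s, β = 0.74s where s = α+β.
Need P(θ < 0.42) = 0.95 under Beta(0.26s, 0.74s). Normal approximation: (q−m)/√(m(1−m)/s) ≈ z_{0.95} = 1.64, so s ≈ 0.26·0.74·(1.64)²/(0.42−0.26)² = 20.3.
At s = 20.3: P(θ<0.42) ≈ 0.941. Adjusting to match 0.95 gives s ≈ 22.67.
So α = 0.26·22.67 ≈ 5.89, β = 0.74·22.67 ≈ 16.77.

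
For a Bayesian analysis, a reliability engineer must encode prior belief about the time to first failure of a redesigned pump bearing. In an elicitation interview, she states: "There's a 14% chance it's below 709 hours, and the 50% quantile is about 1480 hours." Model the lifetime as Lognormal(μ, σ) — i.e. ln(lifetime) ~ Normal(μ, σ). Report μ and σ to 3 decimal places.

If T ~ Lognormal(μ,σ) then ln T ~ Normal(μ,σ), so the p-quantile of ln T is μ + z_p·σ.
ln(709) = 6.564 and ln(1480) = 7.3; z_{0.14} = -1.08, z_{0.5} = 0.
σ = (7.3 − 6.564)/(0 − (-1.08)) = 0.681.
μ = 6.564 − (-1.08)·0.681 = 7.300.

μ ≈ 7.300, σ ≈ 0.681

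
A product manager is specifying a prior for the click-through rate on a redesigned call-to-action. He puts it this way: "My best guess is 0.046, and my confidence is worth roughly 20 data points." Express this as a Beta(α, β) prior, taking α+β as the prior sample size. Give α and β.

α = 0.92, β = 19.08

Under the effective-sample-size interpretation, Beta(α, β) has prior mean α/(α+β) and prior sample size α+β.
So α+β = 20 and α/(α+β) = 0.046, giving α = 0.046·20 = 0.92 and β = 20 − 0.92 = 19.08.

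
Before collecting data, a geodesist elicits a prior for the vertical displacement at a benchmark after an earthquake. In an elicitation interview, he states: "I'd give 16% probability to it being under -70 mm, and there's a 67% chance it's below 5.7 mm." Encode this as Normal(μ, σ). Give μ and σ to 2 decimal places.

μ = -17.52, σ = 52.78

For Normal(μ,σ), the p-quantile is μ + z_p·σ. Here z_{0.16} = -0.9945, z_{0.67} = 0.4399.
So -70 = μ − 0.9945σ and 5.7 = μ + 0.4399σ.
Subtracting: σ = (5.7 − -70)/(0.4399 − (-0.9945)) = 52.78.
Then μ = -70 − (-0.9945)·52.78 = -17.52.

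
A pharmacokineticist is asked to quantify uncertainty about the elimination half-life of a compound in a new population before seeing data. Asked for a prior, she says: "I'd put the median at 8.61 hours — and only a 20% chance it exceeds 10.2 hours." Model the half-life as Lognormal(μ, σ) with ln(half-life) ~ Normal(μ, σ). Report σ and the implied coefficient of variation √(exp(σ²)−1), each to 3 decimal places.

σ ≈ 0.201, CV ≈ 0.203

If T ~ Lognormal(μ,σ) then ln T ~ Normal(μ,σ), so the p-quantile of ln T is μ + z_p·σ.
ln(8.61) = 2.153 and ln(10.2) = 2.322; z_{0.5} = 0, z_{0.8} = 0.8416.
σ = (2.322 − 2.153)/(0.8416 − (0)) = 0.201.
μ = 2.153 − (0)·0.201 = 2.153.
CV = √(exp(σ²)−1) = √(exp(0.0405)−1) = 0.203.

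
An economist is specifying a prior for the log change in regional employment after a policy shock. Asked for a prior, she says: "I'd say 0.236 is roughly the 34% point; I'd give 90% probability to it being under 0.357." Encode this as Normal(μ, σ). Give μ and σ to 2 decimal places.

The p-quantile of Normal(μ,σ) is μ + z_p·σ, with z_{0.34} = -0.4125 and z_{0.9} = 1.282.
Eliminate σ: μ = (z₂·x₁ − z₁·x₂)/(z₂ − z₁) = (1.282·0.236 − (-0.4125)·0.357)/1.694 = 0.27.
Then σ = (x₂ − x₁)/(z₂ − z₁) = (0.357 − 0.236)/1.694 = 0.07.

μ = 0.27, σ = 0.07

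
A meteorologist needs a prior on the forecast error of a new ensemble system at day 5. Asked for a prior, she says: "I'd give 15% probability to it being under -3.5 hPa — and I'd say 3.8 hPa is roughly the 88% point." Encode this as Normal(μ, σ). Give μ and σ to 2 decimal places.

μ = -0.08, σ = 3.30

For Normal(μ,σ), the p-quantile is μ + z_p·σ. Here z_{0.15} = -1.036, z_{0.88} = 1.175.
So -3.5 = μ − 1.036σ and 3.8 = μ + 1.175σ.
Subtracting: σ = (3.8 − -3.5)/(1.175 − (-1.036)) = 3.30.
Then μ = -3.5 − (-1.036)·3.30 = -0.08.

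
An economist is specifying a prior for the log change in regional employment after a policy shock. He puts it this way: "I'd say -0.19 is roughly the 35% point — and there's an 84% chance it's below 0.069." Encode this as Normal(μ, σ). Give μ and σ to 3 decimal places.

μ = -0.118, σ = 0.188

The p-quantile of Normal(μ,σ) is μ + z_p·σ, with z_{0.35} = -0.3853 and z_{0.84} = 0.9945.
Eliminate σ: μ = (z₂·x₁ − z₁·x₂)/(z₂ − z₁) = (0.9945·-0.19 − (-0.3853)·0.069)/1.38 = -0.118.
Then σ = (x₂ − x₁)/(z₂ − z₁) = (0.069 − -0.19)/1.38 = 0.188.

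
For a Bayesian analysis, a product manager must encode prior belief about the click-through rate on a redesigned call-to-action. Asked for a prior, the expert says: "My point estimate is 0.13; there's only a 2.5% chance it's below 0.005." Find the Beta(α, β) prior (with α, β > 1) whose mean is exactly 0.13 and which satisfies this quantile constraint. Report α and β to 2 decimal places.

α ≈ 1.10, β ≈ 7.37

With mean 0.13 fixed, write α = 0.13s, β = 0.87s where s = α+β.
Need P(θ < 0.005) = 0.025 under Beta(0.13s, 0.87s). Normal approximation: (q−m)/√(m(1−m)/s) ≈ z_{0.025} = -1.96, so s ≈ 0.13·0.87·(-1.96)²/(0.005−0.13)² = 27.8.
At s = 27.8: P(θ<0.005) ≈ 0.000. Adjusting to match 0.025 gives s ≈ 8.47.
So α = 0.13·8.47 ≈ 1.10, β = 0.87·8.47 ≈ 7.37.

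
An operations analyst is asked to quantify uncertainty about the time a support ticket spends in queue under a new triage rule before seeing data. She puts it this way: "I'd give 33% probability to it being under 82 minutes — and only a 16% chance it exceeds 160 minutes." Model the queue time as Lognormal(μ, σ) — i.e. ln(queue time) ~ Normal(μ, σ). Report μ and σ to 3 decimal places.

μ ≈ 4.612, σ ≈ 0.466

If T ~ Lognormal(μ,σ) then ln T ~ Normal(μ,σ), so the p-quantile of ln T is μ + z_p·σ.
ln(82) = 4.407 and ln(160) = 5.075; z_{0.33} = -0.4399, z_{0.84} = 0.9945.
σ = (5.075 − 4.407)/(0.9945 − (-0.4399)) = 0.466.
μ = 4.407 − (-0.4399)·0.466 = 4.612.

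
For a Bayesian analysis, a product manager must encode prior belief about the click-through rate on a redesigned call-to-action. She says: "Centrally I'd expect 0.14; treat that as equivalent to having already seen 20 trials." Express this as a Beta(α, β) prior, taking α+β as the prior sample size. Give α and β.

Under the effective-sample-size interpretation, Beta(α, β) has prior mean α/(α+β) and prior sample size α+β.
So α+β = 20 and α/(α+β) = 0.14, giving α = 0.14·20 = 2.8 and β = 20 − 2.8 = 17.2.

α = 2.8, β = 17.2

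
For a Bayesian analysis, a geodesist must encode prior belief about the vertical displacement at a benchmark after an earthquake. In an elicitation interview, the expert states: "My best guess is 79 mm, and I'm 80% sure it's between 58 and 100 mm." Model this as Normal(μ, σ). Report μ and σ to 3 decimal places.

A symmetric 80% interval runs μ ± z·σ with z = 1.282.
Half-width = 21, so σ = 21/1.282 = 16.386.
μ is the stated best guess, 79.000.

μ = 79.000, σ = 16.386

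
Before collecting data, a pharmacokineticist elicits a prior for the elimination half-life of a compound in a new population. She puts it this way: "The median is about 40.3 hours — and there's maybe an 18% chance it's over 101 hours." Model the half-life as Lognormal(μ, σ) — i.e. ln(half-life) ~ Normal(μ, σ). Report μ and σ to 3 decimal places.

μ ≈ 3.696, σ ≈ 1.004

If T ~ Lognormal(μ,σ) then ln T ~ Normal(μ,σ), so the p-quantile of ln T is μ + z_p·σ.
ln(40.3) = 3.696 and ln(101) = 4.615; z_{0.5} = 0, z_{0.82} = 0.9154.
σ = (4.615 − 3.696)/(0.9154 − (0)) = 1.004.
μ = 3.696 − (0)·1.004 = 3.696.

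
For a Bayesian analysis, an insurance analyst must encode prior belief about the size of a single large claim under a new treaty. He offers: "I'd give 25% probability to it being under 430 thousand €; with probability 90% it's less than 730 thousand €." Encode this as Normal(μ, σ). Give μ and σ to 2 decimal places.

For Normal(μ,σ), the p-quantile is μ + z_p·σ. Here z_{0.25} = -0.6745, z_{0.9} = 1.282.
So 430 = μ − 0.6745σ and 730 = μ + 1.282σ.
Subtracting: σ = (730 − 430)/(1.282 − (-0.6745)) = 153.37.
Then μ = 430 − (-0.6745)·153.37 = 533.45.

μ = 533.45, σ = 153.37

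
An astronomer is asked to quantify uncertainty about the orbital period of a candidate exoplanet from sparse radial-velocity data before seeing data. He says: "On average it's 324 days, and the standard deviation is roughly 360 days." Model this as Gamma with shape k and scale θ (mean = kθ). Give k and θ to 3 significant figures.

k ≈ 0.81, θ ≈ 400

For Gamma(k, scale θ): mean = kθ, variance = kθ², so CV = 1/√k.
CV = SD/mean = 360/324 = 1.111, hence k = 1/CV² = 0.81.
Then θ = mean/k = 324/0.81 = 400.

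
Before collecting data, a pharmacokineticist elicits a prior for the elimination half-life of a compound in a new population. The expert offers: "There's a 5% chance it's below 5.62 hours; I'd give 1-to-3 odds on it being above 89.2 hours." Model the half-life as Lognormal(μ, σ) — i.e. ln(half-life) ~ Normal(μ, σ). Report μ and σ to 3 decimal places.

μ ≈ 3.687, σ ≈ 1.192

If T ~ Lognormal(μ,σ) then ln T ~ Normal(μ,σ), so the p-quantile of ln T is μ + z_p·σ.
ln(5.62) = 1.726 and ln(89.2) = 4.491; z_{0.05} = -1.645, z_{0.75} = 0.6745.
σ = (4.491 − 1.726)/(0.6745 − (-1.645)) = 1.192.
μ = 1.726 − (-1.645)·1.192 = 3.687.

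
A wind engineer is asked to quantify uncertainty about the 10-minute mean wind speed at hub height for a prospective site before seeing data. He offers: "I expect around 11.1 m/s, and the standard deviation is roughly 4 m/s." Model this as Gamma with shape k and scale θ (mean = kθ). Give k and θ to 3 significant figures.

k ≈ 7.7, θ ≈ 1.44

For Gamma(k, scale θ): mean = kθ, variance = kθ², so CV = 1/√k.
CV = SD/mean = 4/11.1 = 0.3604, hence k = 1/CV² = 7.7.
Then θ = mean/k = 11.1/7.7 = 1.44.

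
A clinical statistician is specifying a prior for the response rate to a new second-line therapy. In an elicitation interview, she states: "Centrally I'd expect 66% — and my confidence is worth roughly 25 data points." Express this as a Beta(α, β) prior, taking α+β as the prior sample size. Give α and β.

Under the effective-sample-size interpretation, Beta(α, β) has prior mean α/(α+β) and prior sample size α+β.
So α+β = 25 and α/(α+β) = 0.66, giving α = 0.66·25 = 16.5 and β = 25 − 16.5 = 8.5.

α = 16.5, β = 8.5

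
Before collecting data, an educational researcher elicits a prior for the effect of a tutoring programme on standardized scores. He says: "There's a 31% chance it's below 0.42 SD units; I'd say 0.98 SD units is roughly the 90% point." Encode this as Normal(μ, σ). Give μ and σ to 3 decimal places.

The p-quantile of Normal(μ,σ) is μ + z_p·σ, with z_{0.31} = -0.4959 and z_{0.9} = 1.282.
Eliminate σ: μ = (z₂·x₁ − z₁·x₂)/(z₂ − z₁) = (1.282·0.42 − (-0.4959)·0.98)/1.777 = 0.576.
Then σ = (x₂ − x₁)/(z₂ − z₁) = (0.98 − 0.42)/1.777 = 0.315.

μ = 0.576, σ = 0.315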